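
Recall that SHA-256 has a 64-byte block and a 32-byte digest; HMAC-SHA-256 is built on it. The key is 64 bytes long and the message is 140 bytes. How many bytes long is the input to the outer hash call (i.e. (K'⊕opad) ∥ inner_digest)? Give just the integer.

Key is 64 ≤ 64 bytes, zero-padded: |K'| = 64.
Outer input = (K'⊕opad) ∥ H(inner) → 64 + 32 = 96 bytes.

96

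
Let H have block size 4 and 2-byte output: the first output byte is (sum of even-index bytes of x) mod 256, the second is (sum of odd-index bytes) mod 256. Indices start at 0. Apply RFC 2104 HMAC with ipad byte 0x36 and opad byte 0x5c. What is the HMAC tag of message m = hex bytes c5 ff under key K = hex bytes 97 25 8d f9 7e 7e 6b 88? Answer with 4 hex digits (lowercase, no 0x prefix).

Key hex bytes 97 25 8d f9 7e 7e 6b 88 is 8 bytes > B = 4, so hash it first: H(key) = 0d 24, then zero-pad to 4 bytes: K' = 0d 24 00 00.
K' ⊕ ipad = 3b 12 36 36.  K' ⊕ opad = 51 78 5c 5c.
Inner input = (K'⊕ipad) ∥ m = 3b 12 36 36 ∥ c5 ff.
Inner hash: even-index sum = 310 mod 256 = 54; odd-index sum = 327 mod 256 = 71 → 36 47.
Outer input = (K'⊕opad) ∥ inner = 51 78 5c 5c ∥ 36 47.
Outer hash (tag): even-index sum = 227 mod 256 = 227; odd-index sum = 283 mod 256 = 27 → e3 1b.

e31b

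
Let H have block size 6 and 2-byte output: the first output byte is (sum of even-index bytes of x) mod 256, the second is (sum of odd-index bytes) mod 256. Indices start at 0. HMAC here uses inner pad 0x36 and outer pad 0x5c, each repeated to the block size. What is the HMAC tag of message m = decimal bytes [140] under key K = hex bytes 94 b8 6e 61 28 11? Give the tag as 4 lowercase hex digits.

127a

Key hex bytes 94 b8 6e 61 28 11 is exactly B = 6 bytes: K' = 94 b8 6e 61 28 11.
K' ⊕ ipad = a2 8e 58 57 1e 27.  K' ⊕ opad = c8 e4 32 3d 74 4d.
Inner input = (K'⊕ipad) ∥ m = a2 8e 58 57 1e 27 ∥ 8c.
Inner hash: even-index sum = 420 mod 256 = 164; odd-index sum = 268 mod 256 = 12 → a4 0c.
Outer input = (K'⊕opad) ∥ inner = c8 e4 32 3d 74 4d ∥ a4 0c.
Outer hash (tag): even-index sum = 530 mod 256 = 18; odd-index sum = 378 mod 256 = 122 → 12 7a.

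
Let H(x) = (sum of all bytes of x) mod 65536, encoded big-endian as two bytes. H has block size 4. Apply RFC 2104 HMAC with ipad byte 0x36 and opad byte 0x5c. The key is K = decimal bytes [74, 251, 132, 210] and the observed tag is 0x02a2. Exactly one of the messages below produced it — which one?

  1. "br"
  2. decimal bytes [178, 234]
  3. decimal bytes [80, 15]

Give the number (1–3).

Key decimal bytes [74, 251, 132, 210] = 4a fb 84 d2 is exactly B = 4 bytes: K' = 4a fb 84 d2.
K' ⊕ ipad = 7c cd b2 e4; K' ⊕ opad = 16 a7 d8 8e.
m1: inner = H(7c cd b2 e4 62 72) = 03 b3; tag = H(16 a7 d8 8e 03 b3) = 02d9
m2: inner = H(7c cd b2 e4 b2 ea) = 04 7b; tag = H(16 a7 d8 8e 04 7b) = 02a2 ← matches
m3: inner = H(7c cd b2 e4 50 0f) = 03 3e; tag = H(16 a7 d8 8e 03 3e) = 0264

2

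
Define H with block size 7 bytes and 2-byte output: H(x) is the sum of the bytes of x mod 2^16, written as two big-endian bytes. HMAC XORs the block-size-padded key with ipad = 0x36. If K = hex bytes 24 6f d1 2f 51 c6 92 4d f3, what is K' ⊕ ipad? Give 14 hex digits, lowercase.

Key hex bytes 24 6f d1 2f 51 c6 92 4d f3 is 9 bytes > B = 7, so hash it first: H(key) = 04 7c, then zero-pad to 7 bytes: K' = 04 7c 00 00 00 00 00.
XOR each byte with 0x36: 04⊕36=32, 7c⊕36=4a, 00⊕36=36, 00⊕36=36, 00⊕36=36, 00⊕36=36, 00⊕36=36.

324a3636363636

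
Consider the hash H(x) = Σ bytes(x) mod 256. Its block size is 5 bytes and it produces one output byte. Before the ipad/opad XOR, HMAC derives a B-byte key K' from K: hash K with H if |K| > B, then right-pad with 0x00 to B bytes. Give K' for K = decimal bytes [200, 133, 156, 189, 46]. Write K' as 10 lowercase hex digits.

c8859cbd2e

Key decimal bytes [200, 133, 156, 189, 46] = c8 85 9c bd 2e is exactly B = 5 bytes: K' = c8 85 9c bd 2e.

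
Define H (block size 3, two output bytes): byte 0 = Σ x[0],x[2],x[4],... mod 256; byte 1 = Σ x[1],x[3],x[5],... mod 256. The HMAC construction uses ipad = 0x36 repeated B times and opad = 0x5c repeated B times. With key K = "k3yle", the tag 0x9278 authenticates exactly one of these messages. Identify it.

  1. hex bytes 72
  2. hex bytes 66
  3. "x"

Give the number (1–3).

Key "k3yle" = 6b 33 79 6c 65 is 5 bytes > B = 3, so hash it first: H(key) = 49 9f, then zero-pad to 3 bytes: K' = 49 9f 00.
K' ⊕ ipad = 7f a9 36; K' ⊕ opad = 15 c3 5c.
m1: inner = H(7f a9 36 72) = b5 1b; tag = H(15 c3 5c b5 1b) = 8c78
m2: inner = H(7f a9 36 66) = b5 0f; tag = H(15 c3 5c b5 0f) = 8078
m3: inner = H(7f a9 36 78) = b5 21; tag = H(15 c3 5c b5 21) = 9278 ← matches

3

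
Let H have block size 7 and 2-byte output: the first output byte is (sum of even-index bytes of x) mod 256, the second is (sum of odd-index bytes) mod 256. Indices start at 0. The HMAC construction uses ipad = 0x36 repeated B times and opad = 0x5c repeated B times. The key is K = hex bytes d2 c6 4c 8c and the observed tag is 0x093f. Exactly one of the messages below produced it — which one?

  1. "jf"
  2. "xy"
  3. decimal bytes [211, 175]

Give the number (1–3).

3

Key hex bytes d2 c6 4c 8c is 4 bytes ≤ B = 7; zero-pad to 7 bytes: K' = d2 c6 4c 8c 00 00 00.
K' ⊕ ipad = e4 f0 7a ba 36 36 36; K' ⊕ opad = 8e 9a 10 d0 5c 5c 5c.
m1: inner = H(e4 f0 7a ba 36 36 36 6a 66) = 30 4a; tag = H(8e 9a 10 d0 5c 5c 5c 30 4a) = a0f6
m2: inner = H(e4 f0 7a ba 36 36 36 78 79) = 43 58; tag = H(8e 9a 10 d0 5c 5c 5c 43 58) = ae09
m3: inner = H(e4 f0 7a ba 36 36 36 d3 af) = 79 b3; tag = H(8e 9a 10 d0 5c 5c 5c 79 b3) = 093f ← matches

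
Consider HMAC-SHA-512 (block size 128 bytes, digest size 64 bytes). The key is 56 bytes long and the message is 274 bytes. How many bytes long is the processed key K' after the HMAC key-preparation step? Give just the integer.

Key is 56 ≤ 128 bytes, zero-padded: |K'| = 128.

128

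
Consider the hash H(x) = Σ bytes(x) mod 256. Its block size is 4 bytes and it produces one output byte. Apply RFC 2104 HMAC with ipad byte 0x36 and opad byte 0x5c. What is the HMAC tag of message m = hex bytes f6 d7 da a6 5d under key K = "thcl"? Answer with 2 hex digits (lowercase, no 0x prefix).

Key "thcl" = 74 68 63 6c is exactly B = 4 bytes: K' = 74 68 63 6c.
K' ⊕ ipad = 42 5e 55 5a.  K' ⊕ opad = 28 34 3f 30.
Inner input = (K'⊕ipad) ∥ m = 42 5e 55 5a ∥ f6 d7 da a6 5d.
Inner hash: sum = 66+94+85+90+246+215+218+166+93 = 1273; mod 256 = 249 → f9.
Outer input = (K'⊕opad) ∥ inner = 28 34 3f 30 ∥ f9.
Outer hash (tag): sum = 40+52+63+48+249 = 452; mod 256 = 196 → c4.

c4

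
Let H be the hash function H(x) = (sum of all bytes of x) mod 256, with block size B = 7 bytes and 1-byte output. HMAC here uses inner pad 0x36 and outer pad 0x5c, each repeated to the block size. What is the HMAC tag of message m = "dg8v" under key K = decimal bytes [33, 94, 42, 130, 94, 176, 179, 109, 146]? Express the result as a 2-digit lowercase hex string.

79

Key decimal bytes [33, 94, 42, 130, 94, 176, 179, 109, 146] = 21 5e 2a 82 5e b0 b3 6d 92 is 9 bytes > B = 7, so hash it first: H(key) = eb, then zero-pad to 7 bytes: K' = eb 00 00 00 00 00 00.
K' ⊕ ipad = dd 36 36 36 36 36 36.  K' ⊕ opad = b7 5c 5c 5c 5c 5c 5c.
Inner input = (K'⊕ipad) ∥ m = dd 36 36 36 36 36 36 ∥ 64 67 38 76.
Inner hash: sum = 221+54+54+54+54+54+54+100+103+56+118 = 922; mod 256 = 154 → 9a.
Outer input = (K'⊕opad) ∥ inner = b7 5c 5c 5c 5c 5c 5c ∥ 9a.
Outer hash (tag): sum = 183+92+92+92+92+92+92+154 = 889; mod 256 = 121 → 79.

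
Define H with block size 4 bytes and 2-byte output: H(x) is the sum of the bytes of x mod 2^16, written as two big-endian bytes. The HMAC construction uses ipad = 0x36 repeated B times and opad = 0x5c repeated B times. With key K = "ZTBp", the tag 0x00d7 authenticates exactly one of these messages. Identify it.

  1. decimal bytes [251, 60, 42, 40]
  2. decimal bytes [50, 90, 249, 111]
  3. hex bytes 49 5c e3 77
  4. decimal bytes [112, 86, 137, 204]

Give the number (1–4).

Key "ZTBp" = 5a 54 42 70 is exactly B = 4 bytes: K' = 5a 54 42 70.
K' ⊕ ipad = 6c 62 74 46; K' ⊕ opad = 06 08 1e 2c.
m1: inner = H(6c 62 74 46 fb 3c 2a 28) = 03 11; tag = H(06 08 1e 2c 03 11) = 006c
m2: inner = H(6c 62 74 46 32 5a f9 6f) = 03 7c; tag = H(06 08 1e 2c 03 7c) = 00d7 ← matches
m3: inner = H(6c 62 74 46 49 5c e3 77) = 03 87; tag = H(06 08 1e 2c 03 87) = 00e2
m4: inner = H(6c 62 74 46 70 56 89 cc) = 03 a3; tag = H(06 08 1e 2c 03 a3) = 00fe

2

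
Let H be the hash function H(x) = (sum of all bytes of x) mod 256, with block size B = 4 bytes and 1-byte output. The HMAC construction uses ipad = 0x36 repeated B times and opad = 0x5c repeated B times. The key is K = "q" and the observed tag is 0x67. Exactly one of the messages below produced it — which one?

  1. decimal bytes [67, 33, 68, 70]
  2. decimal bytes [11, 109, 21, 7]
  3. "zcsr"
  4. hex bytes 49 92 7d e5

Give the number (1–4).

4

Key "q" = 71 is 1 byte ≤ B = 4; zero-pad to 4 bytes: K' = 71 00 00 00.
K' ⊕ ipad = 47 36 36 36; K' ⊕ opad = 2d 5c 5c 5c.
m1: inner = H(47 36 36 36 43 21 44 46) = d7; tag = H(2d 5c 5c 5c d7) = 18
m2: inner = H(47 36 36 36 0b 6d 15 07) = 7d; tag = H(2d 5c 5c 5c 7d) = be
m3: inner = H(47 36 36 36 7a 63 73 72) = ab; tag = H(2d 5c 5c 5c ab) = ec
m4: inner = H(47 36 36 36 49 92 7d e5) = 26; tag = H(2d 5c 5c 5c 26) = 67 ← matches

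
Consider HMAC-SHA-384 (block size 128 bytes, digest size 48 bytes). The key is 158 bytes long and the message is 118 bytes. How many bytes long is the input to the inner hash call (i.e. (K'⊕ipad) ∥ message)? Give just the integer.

246

Key is 158 > 128 bytes, so it is hashed to 48 bytes then zero-padded to 128: |K'| = 128.
Inner input = (K'⊕ipad) ∥ m → 128 + 118 = 246 bytes.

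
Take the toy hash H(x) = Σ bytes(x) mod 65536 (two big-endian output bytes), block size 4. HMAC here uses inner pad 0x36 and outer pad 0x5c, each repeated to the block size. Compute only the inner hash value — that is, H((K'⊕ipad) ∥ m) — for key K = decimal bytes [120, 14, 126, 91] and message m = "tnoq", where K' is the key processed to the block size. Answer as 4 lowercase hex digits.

02fd

Key decimal bytes [120, 14, 126, 91] = 78 0e 7e 5b is exactly B = 4 bytes: K' = 78 0e 7e 5b.
K' ⊕ ipad = 4e 38 48 6d.
Inner input = 4e 38 48 6d ∥ 74 6e 6f 71.
Inner hash: sum = 78+56+72+109+116+110+111+113 = 765 → 02 fd.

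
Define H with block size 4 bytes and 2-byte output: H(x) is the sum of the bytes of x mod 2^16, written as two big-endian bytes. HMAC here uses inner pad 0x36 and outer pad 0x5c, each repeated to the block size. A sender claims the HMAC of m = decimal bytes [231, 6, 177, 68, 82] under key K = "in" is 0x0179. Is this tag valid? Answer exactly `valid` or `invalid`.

Key "in" = 69 6e is 2 bytes ≤ B = 4; zero-pad to 4 bytes: K' = 69 6e 00 00.
K' ⊕ ipad = 5f 58 36 36; K' ⊕ opad = 35 32 5c 5c.
Inner hash: sum = 95+88+54+54+231+6+177+68+82 = 855 → 03 57.
Outer hash (recomputed tag): sum = 53+50+92+92+3+87 = 377 → 01 79.
Recomputed tag = 0179; claimed = 0179 → match.

valid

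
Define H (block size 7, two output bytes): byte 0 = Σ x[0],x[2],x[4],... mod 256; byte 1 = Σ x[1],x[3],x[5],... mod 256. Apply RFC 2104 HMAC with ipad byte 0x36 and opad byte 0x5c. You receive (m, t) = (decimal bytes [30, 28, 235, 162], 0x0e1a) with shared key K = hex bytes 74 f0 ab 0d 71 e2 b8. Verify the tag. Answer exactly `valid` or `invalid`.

Key hex bytes 74 f0 ab 0d 71 e2 b8 is exactly B = 7 bytes: K' = 74 f0 ab 0d 71 e2 b8.
K' ⊕ ipad = 42 c6 9d 3b 47 d4 8e; K' ⊕ opad = 28 ac f7 51 2d be e4.
Inner hash: even-index sum = 626 mod 256 = 114; odd-index sum = 734 mod 256 = 222 → 72 de.
Outer hash (recomputed tag): even-index sum = 782 mod 256 = 14; odd-index sum = 557 mod 256 = 45 → 0e 2d.
Recomputed tag = 0e2d; claimed = 0e1a → mismatch.

invalid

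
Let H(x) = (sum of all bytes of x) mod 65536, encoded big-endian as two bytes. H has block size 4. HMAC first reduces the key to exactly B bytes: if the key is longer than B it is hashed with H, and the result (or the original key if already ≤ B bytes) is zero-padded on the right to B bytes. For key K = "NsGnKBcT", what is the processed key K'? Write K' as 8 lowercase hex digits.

|K| = 8 > B = 4, so first hash the key.
H(K): sum = 78+115+71+110+75+66+99+84 = 698 → 02 ba.
Zero-pad H(K) = 02 ba to 4 bytes: K' = 02 ba 00 00.

02ba0000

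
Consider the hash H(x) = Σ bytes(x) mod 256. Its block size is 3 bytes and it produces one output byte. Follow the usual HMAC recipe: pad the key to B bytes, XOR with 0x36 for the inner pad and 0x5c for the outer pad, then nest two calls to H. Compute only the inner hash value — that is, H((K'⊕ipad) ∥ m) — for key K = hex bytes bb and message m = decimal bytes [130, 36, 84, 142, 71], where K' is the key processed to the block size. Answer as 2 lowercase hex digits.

c8

Key hex bytes bb is 1 byte ≤ B = 3; zero-pad to 3 bytes: K' = bb 00 00.
K' ⊕ ipad = 8d 36 36.
Inner input = 8d 36 36 ∥ 82 24 54 8e 47.
Inner hash: sum = 141+54+54+130+36+84+142+71 = 712; mod 256 = 200 → c8.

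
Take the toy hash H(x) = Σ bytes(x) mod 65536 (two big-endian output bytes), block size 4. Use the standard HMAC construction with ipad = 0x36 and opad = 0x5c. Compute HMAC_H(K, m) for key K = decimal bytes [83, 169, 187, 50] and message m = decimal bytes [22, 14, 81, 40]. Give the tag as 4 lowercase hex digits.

Key decimal bytes [83, 169, 187, 50] = 53 a9 bb 32 is exactly B = 4 bytes: K' = 53 a9 bb 32.
K' ⊕ ipad = 65 9f 8d 04.  K' ⊕ opad = 0f f5 e7 6e.
Inner input = (K'⊕ipad) ∥ m = 65 9f 8d 04 ∥ 16 0e 51 28.
Inner hash: sum = 101+159+141+4+22+14+81+40 = 562 → 02 32.
Outer input = (K'⊕opad) ∥ inner = 0f f5 e7 6e ∥ 02 32.
Outer hash (tag): sum = 15+245+231+110+2+50 = 653 → 02 8d.

028d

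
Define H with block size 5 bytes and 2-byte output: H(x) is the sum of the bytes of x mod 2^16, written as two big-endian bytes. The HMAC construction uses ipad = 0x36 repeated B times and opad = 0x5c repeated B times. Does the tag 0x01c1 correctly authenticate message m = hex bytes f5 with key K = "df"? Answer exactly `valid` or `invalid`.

Key "df" = 64 66 is 2 bytes ≤ B = 5; zero-pad to 5 bytes: K' = 64 66 00 00 00.
K' ⊕ ipad = 52 50 36 36 36; K' ⊕ opad = 38 3a 5c 5c 5c.
Inner hash: sum = 82+80+54+54+54+245 = 569 → 02 39.
Outer hash (recomputed tag): sum = 56+58+92+92+92+2+57 = 449 → 01 c1.
Recomputed tag = 01c1; claimed = 01c1 → match.

valid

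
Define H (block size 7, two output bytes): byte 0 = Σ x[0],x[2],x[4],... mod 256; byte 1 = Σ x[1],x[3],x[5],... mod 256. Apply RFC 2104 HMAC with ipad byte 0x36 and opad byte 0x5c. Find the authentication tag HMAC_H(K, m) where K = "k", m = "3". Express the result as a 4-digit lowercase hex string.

2013

Key "k" = 6b is 1 byte ≤ B = 7; zero-pad to 7 bytes: K' = 6b 00 00 00 00 00 00.
K' ⊕ ipad = 5d 36 36 36 36 36 36.  K' ⊕ opad = 37 5c 5c 5c 5c 5c 5c.
Inner input = (K'⊕ipad) ∥ m = 5d 36 36 36 36 36 36 ∥ 33.
Inner hash: even-index sum = 255 mod 256 = 255; odd-index sum = 213 mod 256 = 213 → ff d5.
Outer input = (K'⊕opad) ∥ inner = 37 5c 5c 5c 5c 5c 5c ∥ ff d5.
Outer hash (tag): even-index sum = 544 mod 256 = 32; odd-index sum = 531 mod 256 = 19 → 20 13.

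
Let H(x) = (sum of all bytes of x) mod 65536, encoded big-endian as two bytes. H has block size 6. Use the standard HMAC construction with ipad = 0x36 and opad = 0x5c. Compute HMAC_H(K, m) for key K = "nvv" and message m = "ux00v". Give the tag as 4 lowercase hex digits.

01da

Key "nvv" = 6e 76 76 is 3 bytes ≤ B = 6; zero-pad to 6 bytes: K' = 6e 76 76 00 00 00.
K' ⊕ ipad = 58 40 40 36 36 36.  K' ⊕ opad = 32 2a 2a 5c 5c 5c.
Inner input = (K'⊕ipad) ∥ m = 58 40 40 36 36 36 ∥ 75 78 30 30 76.
Inner hash: sum = 88+64+64+54+54+54+117+120+48+48+118 = 829 → 03 3d.
Outer input = (K'⊕opad) ∥ inner = 32 2a 2a 5c 5c 5c ∥ 03 3d.
Outer hash (tag): sum = 50+42+42+92+92+92+3+61 = 474 → 01 da.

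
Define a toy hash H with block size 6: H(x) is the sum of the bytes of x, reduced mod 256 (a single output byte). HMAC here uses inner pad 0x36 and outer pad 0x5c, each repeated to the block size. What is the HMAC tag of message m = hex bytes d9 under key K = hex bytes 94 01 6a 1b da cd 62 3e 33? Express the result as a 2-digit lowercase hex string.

Key hex bytes 94 01 6a 1b da cd 62 3e 33 is 9 bytes > B = 6, so hash it first: H(key) = 94, then zero-pad to 6 bytes: K' = 94 00 00 00 00 00.
K' ⊕ ipad = a2 36 36 36 36 36.  K' ⊕ opad = c8 5c 5c 5c 5c 5c.
Inner input = (K'⊕ipad) ∥ m = a2 36 36 36 36 36 ∥ d9.
Inner hash: sum = 162+54+54+54+54+54+217 = 649; mod 256 = 137 → 89.
Outer input = (K'⊕opad) ∥ inner = c8 5c 5c 5c 5c 5c ∥ 89.
Outer hash (tag): sum = 200+92+92+92+92+92+137 = 797; mod 256 = 29 → 1d.

1d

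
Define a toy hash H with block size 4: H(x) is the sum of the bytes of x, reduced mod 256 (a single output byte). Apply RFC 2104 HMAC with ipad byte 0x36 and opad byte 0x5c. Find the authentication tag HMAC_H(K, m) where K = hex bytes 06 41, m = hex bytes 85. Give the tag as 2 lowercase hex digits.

Key hex bytes 06 41 is 2 bytes ≤ B = 4; zero-pad to 4 bytes: K' = 06 41 00 00.
K' ⊕ ipad = 30 77 36 36.  K' ⊕ opad = 5a 1d 5c 5c.
Inner input = (K'⊕ipad) ∥ m = 30 77 36 36 ∥ 85.
Inner hash: sum = 48+119+54+54+133 = 408; mod 256 = 152 → 98.
Outer input = (K'⊕opad) ∥ inner = 5a 1d 5c 5c ∥ 98.
Outer hash (tag): sum = 90+29+92+92+152 = 455; mod 256 = 199 → c7.

c7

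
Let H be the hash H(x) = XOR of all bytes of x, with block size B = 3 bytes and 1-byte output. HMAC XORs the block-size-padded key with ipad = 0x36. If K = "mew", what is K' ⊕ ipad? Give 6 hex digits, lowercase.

Key "mew" = 6d 65 77 is exactly B = 3 bytes: K' = 6d 65 77.
XOR each byte with 0x36: 6d⊕36=5b, 65⊕36=53, 77⊕36=41.

5b5341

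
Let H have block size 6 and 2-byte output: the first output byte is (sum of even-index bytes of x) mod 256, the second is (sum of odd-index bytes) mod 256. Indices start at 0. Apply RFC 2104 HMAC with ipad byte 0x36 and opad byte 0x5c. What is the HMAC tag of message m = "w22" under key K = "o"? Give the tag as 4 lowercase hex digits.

Key "o" = 6f is 1 byte ≤ B = 6; zero-pad to 6 bytes: K' = 6f 00 00 00 00 00.
K' ⊕ ipad = 59 36 36 36 36 36.  K' ⊕ opad = 33 5c 5c 5c 5c 5c.
Inner input = (K'⊕ipad) ∥ m = 59 36 36 36 36 36 ∥ 77 32 32.
Inner hash: even-index sum = 366 mod 256 = 110; odd-index sum = 212 mod 256 = 212 → 6e d4.
Outer input = (K'⊕opad) ∥ inner = 33 5c 5c 5c 5c 5c ∥ 6e d4.
Outer hash (tag): even-index sum = 345 mod 256 = 89; odd-index sum = 488 mod 256 = 232 → 59 e8.

59e8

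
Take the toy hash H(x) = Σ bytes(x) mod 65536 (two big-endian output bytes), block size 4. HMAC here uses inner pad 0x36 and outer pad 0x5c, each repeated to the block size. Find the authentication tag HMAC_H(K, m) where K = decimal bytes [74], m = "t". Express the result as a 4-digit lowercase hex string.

01bd

Key decimal bytes [74] = 4a is 1 byte ≤ B = 4; zero-pad to 4 bytes: K' = 4a 00 00 00.
K' ⊕ ipad = 7c 36 36 36.  K' ⊕ opad = 16 5c 5c 5c.
Inner input = (K'⊕ipad) ∥ m = 7c 36 36 36 ∥ 74.
Inner hash: sum = 124+54+54+54+116 = 402 → 01 92.
Outer input = (K'⊕opad) ∥ inner = 16 5c 5c 5c ∥ 01 92.
Outer hash (tag): sum = 22+92+92+92+1+146 = 445 → 01 bd.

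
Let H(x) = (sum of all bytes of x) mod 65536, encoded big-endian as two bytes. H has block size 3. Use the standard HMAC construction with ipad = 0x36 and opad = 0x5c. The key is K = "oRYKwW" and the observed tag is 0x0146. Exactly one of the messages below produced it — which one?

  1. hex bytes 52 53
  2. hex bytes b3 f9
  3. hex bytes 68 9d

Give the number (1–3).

Key "oRYKwW" = 6f 52 59 4b 77 57 is 6 bytes > B = 3, so hash it first: H(key) = 02 33, then zero-pad to 3 bytes: K' = 02 33 00.
K' ⊕ ipad = 34 05 36; K' ⊕ opad = 5e 6f 5c.
m1: inner = H(34 05 36 52 53) = 01 14; tag = H(5e 6f 5c 01 14) = 013e
m2: inner = H(34 05 36 b3 f9) = 02 1b; tag = H(5e 6f 5c 02 1b) = 0146 ← matches
m3: inner = H(34 05 36 68 9d) = 01 74; tag = H(5e 6f 5c 01 74) = 019e

2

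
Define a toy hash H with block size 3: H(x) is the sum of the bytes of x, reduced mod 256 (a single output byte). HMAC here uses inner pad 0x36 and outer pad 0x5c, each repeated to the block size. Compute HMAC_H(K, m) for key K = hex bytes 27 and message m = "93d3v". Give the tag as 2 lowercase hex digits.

29

Key hex bytes 27 is 1 byte ≤ B = 3; zero-pad to 3 bytes: K' = 27 00 00.
K' ⊕ ipad = 11 36 36.  K' ⊕ opad = 7b 5c 5c.
Inner input = (K'⊕ipad) ∥ m = 11 36 36 ∥ 39 33 64 33 76.
Inner hash: sum = 17+54+54+57+51+100+51+118 = 502; mod 256 = 246 → f6.
Outer input = (K'⊕opad) ∥ inner = 7b 5c 5c ∥ f6.
Outer hash (tag): sum = 123+92+92+246 = 553; mod 256 = 41 → 29.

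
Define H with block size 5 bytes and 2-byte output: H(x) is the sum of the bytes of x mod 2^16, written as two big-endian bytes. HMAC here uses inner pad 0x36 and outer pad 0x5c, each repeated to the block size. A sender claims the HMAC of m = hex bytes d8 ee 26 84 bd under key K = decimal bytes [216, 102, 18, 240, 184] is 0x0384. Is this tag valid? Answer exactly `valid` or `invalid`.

Key decimal bytes [216, 102, 18, 240, 184] = d8 66 12 f0 b8 is exactly B = 5 bytes: K' = d8 66 12 f0 b8.
K' ⊕ ipad = ee 50 24 c6 8e; K' ⊕ opad = 84 3a 4e ac e4.
Inner hash: sum = 238+80+36+198+142+216+238+38+132+189 = 1507 → 05 e3.
Outer hash (recomputed tag): sum = 132+58+78+172+228+5+227 = 900 → 03 84.
Recomputed tag = 0384; claimed = 0384 → match.

valid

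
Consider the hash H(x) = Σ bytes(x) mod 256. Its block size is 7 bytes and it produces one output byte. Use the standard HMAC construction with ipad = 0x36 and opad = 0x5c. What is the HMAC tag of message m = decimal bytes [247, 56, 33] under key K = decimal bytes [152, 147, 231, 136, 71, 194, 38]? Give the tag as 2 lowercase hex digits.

Key decimal bytes [152, 147, 231, 136, 71, 194, 38] = 98 93 e7 88 47 c2 26 is exactly B = 7 bytes: K' = 98 93 e7 88 47 c2 26.
K' ⊕ ipad = ae a5 d1 be 71 f4 10.  K' ⊕ opad = c4 cf bb d4 1b 9e 7a.
Inner input = (K'⊕ipad) ∥ m = ae a5 d1 be 71 f4 10 ∥ f7 38 21.
Inner hash: sum = 174+165+209+190+113+244+16+247+56+33 = 1447; mod 256 = 167 → a7.
Outer input = (K'⊕opad) ∥ inner = c4 cf bb d4 1b 9e 7a ∥ a7.
Outer hash (tag): sum = 196+207+187+212+27+158+122+167 = 1276; mod 256 = 252 → fc.

fc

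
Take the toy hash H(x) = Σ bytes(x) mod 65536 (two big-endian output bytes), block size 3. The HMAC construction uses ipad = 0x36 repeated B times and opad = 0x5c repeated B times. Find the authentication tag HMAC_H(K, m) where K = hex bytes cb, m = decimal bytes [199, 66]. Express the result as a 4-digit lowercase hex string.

Key hex bytes cb is 1 byte ≤ B = 3; zero-pad to 3 bytes: K' = cb 00 00.
K' ⊕ ipad = fd 36 36.  K' ⊕ opad = 97 5c 5c.
Inner input = (K'⊕ipad) ∥ m = fd 36 36 ∥ c7 42.
Inner hash: sum = 253+54+54+199+66 = 626 → 02 72.
Outer input = (K'⊕opad) ∥ inner = 97 5c 5c ∥ 02 72.
Outer hash (tag): sum = 151+92+92+2+114 = 451 → 01 c3.

01c3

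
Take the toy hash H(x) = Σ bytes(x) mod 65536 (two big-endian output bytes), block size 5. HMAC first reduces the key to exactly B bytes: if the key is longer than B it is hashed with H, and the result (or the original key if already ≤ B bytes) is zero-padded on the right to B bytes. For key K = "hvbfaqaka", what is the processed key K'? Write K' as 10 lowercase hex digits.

03a5000000

|K| = 9 > B = 5, so first hash the key.
H(K): sum = 104+118+98+102+97+113+97+107+97 = 933 → 03 a5.
Zero-pad H(K) = 03 a5 to 5 bytes: K' = 03 a5 00 00 00.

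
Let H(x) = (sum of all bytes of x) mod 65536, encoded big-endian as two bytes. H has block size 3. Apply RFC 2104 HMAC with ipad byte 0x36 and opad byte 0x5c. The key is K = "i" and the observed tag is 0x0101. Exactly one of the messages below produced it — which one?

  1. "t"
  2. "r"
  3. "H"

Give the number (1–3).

Key "i" = 69 is 1 byte ≤ B = 3; zero-pad to 3 bytes: K' = 69 00 00.
K' ⊕ ipad = 5f 36 36; K' ⊕ opad = 35 5c 5c.
m1: inner = H(5f 36 36 74) = 01 3f; tag = H(35 5c 5c 01 3f) = 012d
m2: inner = H(5f 36 36 72) = 01 3d; tag = H(35 5c 5c 01 3d) = 012b
m3: inner = H(5f 36 36 48) = 01 13; tag = H(35 5c 5c 01 13) = 0101 ← matches

3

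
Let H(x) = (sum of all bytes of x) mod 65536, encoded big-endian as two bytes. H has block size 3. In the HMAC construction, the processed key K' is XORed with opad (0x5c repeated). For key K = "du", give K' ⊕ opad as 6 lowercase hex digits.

Key "du" = 64 75 is 2 bytes ≤ B = 3; zero-pad to 3 bytes: K' = 64 75 00.
XOR each byte with 0x5c: 64⊕5c=38, 75⊕5c=29, 00⊕5c=5c.

38295c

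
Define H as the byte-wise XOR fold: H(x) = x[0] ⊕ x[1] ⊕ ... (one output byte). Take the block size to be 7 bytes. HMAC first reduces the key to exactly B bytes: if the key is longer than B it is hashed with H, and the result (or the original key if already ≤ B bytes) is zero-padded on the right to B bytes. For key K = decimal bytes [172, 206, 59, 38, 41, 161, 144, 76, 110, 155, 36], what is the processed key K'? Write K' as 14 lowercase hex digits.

fa000000000000

|K| = 11 > B = 7, so first hash the key.
H(K): XOR ac⊕ce⊕3b⊕26⊕29⊕a1⊕90⊕4c⊕6e⊕9b⊕24 = fa.
Zero-pad H(K) = fa to 7 bytes: K' = fa 00 00 00 00 00 00.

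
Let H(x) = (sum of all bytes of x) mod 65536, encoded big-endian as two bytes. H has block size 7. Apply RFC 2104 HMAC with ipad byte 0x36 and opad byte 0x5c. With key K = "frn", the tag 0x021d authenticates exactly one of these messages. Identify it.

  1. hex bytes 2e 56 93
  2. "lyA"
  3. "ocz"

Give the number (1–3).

Key "frn" = 66 72 6e is 3 bytes ≤ B = 7; zero-pad to 7 bytes: K' = 66 72 6e 00 00 00 00.
K' ⊕ ipad = 50 44 58 36 36 36 36; K' ⊕ opad = 3a 2e 32 5c 5c 5c 5c.
m1: inner = H(50 44 58 36 36 36 36 2e 56 93) = 02 db; tag = H(3a 2e 32 5c 5c 5c 5c 02 db) = 02e7
m2: inner = H(50 44 58 36 36 36 36 6c 79 41) = 02 ea; tag = H(3a 2e 32 5c 5c 5c 5c 02 ea) = 02f6
m3: inner = H(50 44 58 36 36 36 36 6f 63 7a) = 03 10; tag = H(3a 2e 32 5c 5c 5c 5c 03 10) = 021d ← matches

3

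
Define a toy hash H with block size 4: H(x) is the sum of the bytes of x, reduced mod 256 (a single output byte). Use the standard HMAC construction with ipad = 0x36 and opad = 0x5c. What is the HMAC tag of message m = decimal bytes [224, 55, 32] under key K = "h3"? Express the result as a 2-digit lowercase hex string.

61

Key "h3" = 68 33 is 2 bytes ≤ B = 4; zero-pad to 4 bytes: K' = 68 33 00 00.
K' ⊕ ipad = 5e 05 36 36.  K' ⊕ opad = 34 6f 5c 5c.
Inner input = (K'⊕ipad) ∥ m = 5e 05 36 36 ∥ e0 37 20.
Inner hash: sum = 94+5+54+54+224+55+32 = 518; mod 256 = 6 → 06.
Outer input = (K'⊕opad) ∥ inner = 34 6f 5c 5c ∥ 06.
Outer hash (tag): sum = 52+111+92+92+6 = 353; mod 256 = 97 → 61.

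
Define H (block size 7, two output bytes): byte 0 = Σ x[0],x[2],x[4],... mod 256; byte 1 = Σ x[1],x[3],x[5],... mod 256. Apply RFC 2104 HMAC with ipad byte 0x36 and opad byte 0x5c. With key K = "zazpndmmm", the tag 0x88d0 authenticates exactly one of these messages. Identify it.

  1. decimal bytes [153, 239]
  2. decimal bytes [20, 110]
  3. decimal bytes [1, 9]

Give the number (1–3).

2

Key "zazpndmmm" = 7a 61 7a 70 6e 64 6d 6d 6d is 9 bytes > B = 7, so hash it first: H(key) = 3c a2, then zero-pad to 7 bytes: K' = 3c a2 00 00 00 00 00.
K' ⊕ ipad = 0a 94 36 36 36 36 36; K' ⊕ opad = 60 fe 5c 5c 5c 5c 5c.
m1: inner = H(0a 94 36 36 36 36 36 99 ef) = 9b 99; tag = H(60 fe 5c 5c 5c 5c 5c 9b 99) = 0d51
m2: inner = H(0a 94 36 36 36 36 36 14 6e) = 1a 14; tag = H(60 fe 5c 5c 5c 5c 5c 1a 14) = 88d0 ← matches
m3: inner = H(0a 94 36 36 36 36 36 01 09) = b5 01; tag = H(60 fe 5c 5c 5c 5c 5c b5 01) = 756b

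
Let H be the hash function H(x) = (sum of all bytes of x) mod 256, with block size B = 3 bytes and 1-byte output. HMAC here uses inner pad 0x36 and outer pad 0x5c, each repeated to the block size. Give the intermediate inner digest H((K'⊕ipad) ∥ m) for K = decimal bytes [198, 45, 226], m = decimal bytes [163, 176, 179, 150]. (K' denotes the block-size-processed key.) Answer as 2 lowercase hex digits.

7b

Key decimal bytes [198, 45, 226] = c6 2d e2 is exactly B = 3 bytes: K' = c6 2d e2.
K' ⊕ ipad = f0 1b d4.
Inner input = f0 1b d4 ∥ a3 b0 b3 96.
Inner hash: sum = 240+27+212+163+176+179+150 = 1147; mod 256 = 123 → 7b.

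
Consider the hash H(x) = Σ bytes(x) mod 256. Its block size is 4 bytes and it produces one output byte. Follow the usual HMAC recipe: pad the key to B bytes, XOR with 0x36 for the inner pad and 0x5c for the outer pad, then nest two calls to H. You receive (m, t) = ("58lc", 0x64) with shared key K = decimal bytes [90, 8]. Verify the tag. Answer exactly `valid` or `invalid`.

valid

Key decimal bytes [90, 8] = 5a 08 is 2 bytes ≤ B = 4; zero-pad to 4 bytes: K' = 5a 08 00 00.
K' ⊕ ipad = 6c 3e 36 36; K' ⊕ opad = 06 54 5c 5c.
Inner hash: sum = 108+62+54+54+53+56+108+99 = 594; mod 256 = 82 → 52.
Outer hash (recomputed tag): sum = 6+84+92+92+82 = 356; mod 256 = 100 → 64.
Recomputed tag = 64; claimed = 64 → match.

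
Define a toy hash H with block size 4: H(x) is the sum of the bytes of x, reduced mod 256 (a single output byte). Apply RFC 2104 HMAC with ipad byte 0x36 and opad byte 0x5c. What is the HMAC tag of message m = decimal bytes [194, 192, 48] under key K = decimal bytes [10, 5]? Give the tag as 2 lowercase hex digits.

Key decimal bytes [10, 5] = 0a 05 is 2 bytes ≤ B = 4; zero-pad to 4 bytes: K' = 0a 05 00 00.
K' ⊕ ipad = 3c 33 36 36.  K' ⊕ opad = 56 59 5c 5c.
Inner input = (K'⊕ipad) ∥ m = 3c 33 36 36 ∥ c2 c0 30.
Inner hash: sum = 60+51+54+54+194+192+48 = 653; mod 256 = 141 → 8d.
Outer input = (K'⊕opad) ∥ inner = 56 59 5c 5c ∥ 8d.
Outer hash (tag): sum = 86+89+92+92+141 = 500; mod 256 = 244 → f4.

f4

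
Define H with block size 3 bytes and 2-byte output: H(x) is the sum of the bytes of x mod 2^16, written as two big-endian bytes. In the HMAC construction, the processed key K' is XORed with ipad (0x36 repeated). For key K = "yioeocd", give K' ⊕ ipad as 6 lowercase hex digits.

34da36

Key "yioeocd" = 79 69 6f 65 6f 63 64 is 7 bytes > B = 3, so hash it first: H(key) = 02 ec, then zero-pad to 3 bytes: K' = 02 ec 00.
XOR each byte with 0x36: 02⊕36=34, ec⊕36=da, 00⊕36=36.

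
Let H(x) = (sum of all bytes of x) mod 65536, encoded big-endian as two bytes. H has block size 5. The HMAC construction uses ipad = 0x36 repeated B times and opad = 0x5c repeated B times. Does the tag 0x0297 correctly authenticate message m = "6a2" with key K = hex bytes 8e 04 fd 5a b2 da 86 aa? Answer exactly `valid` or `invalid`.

Key hex bytes 8e 04 fd 5a b2 da 86 aa is 8 bytes > B = 5, so hash it first: H(key) = 04 a5, then zero-pad to 5 bytes: K' = 04 a5 00 00 00.
K' ⊕ ipad = 32 93 36 36 36; K' ⊕ opad = 58 f9 5c 5c 5c.
Inner hash: sum = 50+147+54+54+54+54+97+50 = 560 → 02 30.
Outer hash (recomputed tag): sum = 88+249+92+92+92+2+48 = 663 → 02 97.
Recomputed tag = 0297; claimed = 0297 → match.

valid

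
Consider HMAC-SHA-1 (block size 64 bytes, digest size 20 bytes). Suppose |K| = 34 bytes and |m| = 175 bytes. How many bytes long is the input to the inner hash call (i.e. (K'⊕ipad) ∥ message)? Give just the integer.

239

Key is 34 ≤ 64 bytes, zero-padded: |K'| = 64.
Inner input = (K'⊕ipad) ∥ m → 64 + 175 = 239 bytes.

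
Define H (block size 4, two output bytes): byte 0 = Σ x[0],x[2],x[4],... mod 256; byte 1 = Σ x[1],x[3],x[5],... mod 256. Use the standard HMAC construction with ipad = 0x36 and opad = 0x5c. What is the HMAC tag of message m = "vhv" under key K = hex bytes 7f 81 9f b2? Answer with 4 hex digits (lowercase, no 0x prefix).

Key hex bytes 7f 81 9f b2 is exactly B = 4 bytes: K' = 7f 81 9f b2.
K' ⊕ ipad = 49 b7 a9 84.  K' ⊕ opad = 23 dd c3 ee.
Inner input = (K'⊕ipad) ∥ m = 49 b7 a9 84 ∥ 76 68 76.
Inner hash: even-index sum = 478 mod 256 = 222; odd-index sum = 419 mod 256 = 163 → de a3.
Outer input = (K'⊕opad) ∥ inner = 23 dd c3 ee ∥ de a3.
Outer hash (tag): even-index sum = 452 mod 256 = 196; odd-index sum = 622 mod 256 = 110 → c4 6e.

c46e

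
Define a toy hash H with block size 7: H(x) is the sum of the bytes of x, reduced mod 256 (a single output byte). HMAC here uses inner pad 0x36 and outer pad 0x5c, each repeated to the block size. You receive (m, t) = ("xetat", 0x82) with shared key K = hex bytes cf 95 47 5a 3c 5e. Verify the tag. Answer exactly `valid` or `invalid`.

Key hex bytes cf 95 47 5a 3c 5e is 6 bytes ≤ B = 7; zero-pad to 7 bytes: K' = cf 95 47 5a 3c 5e 00.
K' ⊕ ipad = f9 a3 71 6c 0a 68 36; K' ⊕ opad = 93 c9 1b 06 60 02 5c.
Inner hash: sum = 249+163+113+108+10+104+54+120+101+116+97+116 = 1351; mod 256 = 71 → 47.
Outer hash (recomputed tag): sum = 147+201+27+6+96+2+92+71 = 642; mod 256 = 130 → 82.
Recomputed tag = 82; claimed = 82 → match.

valid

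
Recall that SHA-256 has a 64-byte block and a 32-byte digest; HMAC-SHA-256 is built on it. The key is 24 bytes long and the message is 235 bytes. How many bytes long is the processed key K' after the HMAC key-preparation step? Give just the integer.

64

Key is 24 ≤ 64 bytes, zero-padded: |K'| = 64.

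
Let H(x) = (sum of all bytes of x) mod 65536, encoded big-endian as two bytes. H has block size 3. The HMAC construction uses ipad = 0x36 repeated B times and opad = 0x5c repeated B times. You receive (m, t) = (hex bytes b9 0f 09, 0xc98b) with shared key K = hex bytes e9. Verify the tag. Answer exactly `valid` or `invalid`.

invalid

Key hex bytes e9 is 1 byte ≤ B = 3; zero-pad to 3 bytes: K' = e9 00 00.
K' ⊕ ipad = df 36 36; K' ⊕ opad = b5 5c 5c.
Inner hash: sum = 223+54+54+185+15+9 = 540 → 02 1c.
Outer hash (recomputed tag): sum = 181+92+92+2+28 = 395 → 01 8b.
Recomputed tag = 018b; claimed = c98b → mismatch.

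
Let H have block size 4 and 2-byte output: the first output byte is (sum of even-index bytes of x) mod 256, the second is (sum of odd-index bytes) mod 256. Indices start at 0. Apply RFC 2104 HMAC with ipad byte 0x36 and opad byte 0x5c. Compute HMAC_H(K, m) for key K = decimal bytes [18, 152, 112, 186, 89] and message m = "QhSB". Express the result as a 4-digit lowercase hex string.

Key decimal bytes [18, 152, 112, 186, 89] = 12 98 70 ba 59 is 5 bytes > B = 4, so hash it first: H(key) = db 52, then zero-pad to 4 bytes: K' = db 52 00 00.
K' ⊕ ipad = ed 64 36 36.  K' ⊕ opad = 87 0e 5c 5c.
Inner input = (K'⊕ipad) ∥ m = ed 64 36 36 ∥ 51 68 53 42.
Inner hash: even-index sum = 455 mod 256 = 199; odd-index sum = 324 mod 256 = 68 → c7 44.
Outer input = (K'⊕opad) ∥ inner = 87 0e 5c 5c ∥ c7 44.
Outer hash (tag): even-index sum = 426 mod 256 = 170; odd-index sum = 174 mod 256 = 174 → aa ae.

aaae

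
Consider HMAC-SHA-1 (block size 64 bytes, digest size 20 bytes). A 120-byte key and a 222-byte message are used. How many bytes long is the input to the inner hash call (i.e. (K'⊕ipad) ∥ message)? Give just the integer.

Key is 120 > 64 bytes, so it is hashed to 20 bytes then zero-padded to 64: |K'| = 64.
Inner input = (K'⊕ipad) ∥ m → 64 + 222 = 286 bytes.

286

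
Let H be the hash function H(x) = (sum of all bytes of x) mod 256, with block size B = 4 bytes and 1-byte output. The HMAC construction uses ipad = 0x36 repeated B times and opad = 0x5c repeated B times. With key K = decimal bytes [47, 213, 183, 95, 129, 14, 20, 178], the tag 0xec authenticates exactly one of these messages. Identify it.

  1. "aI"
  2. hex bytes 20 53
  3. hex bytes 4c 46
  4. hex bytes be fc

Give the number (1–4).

Key decimal bytes [47, 213, 183, 95, 129, 14, 20, 178] = 2f d5 b7 5f 81 0e 14 b2 is 8 bytes > B = 4, so hash it first: H(key) = 6f, then zero-pad to 4 bytes: K' = 6f 00 00 00.
K' ⊕ ipad = 59 36 36 36; K' ⊕ opad = 33 5c 5c 5c.
m1: inner = H(59 36 36 36 61 49) = a5; tag = H(33 5c 5c 5c a5) = ec ← matches
m2: inner = H(59 36 36 36 20 53) = 6e; tag = H(33 5c 5c 5c 6e) = b5
m3: inner = H(59 36 36 36 4c 46) = 8d; tag = H(33 5c 5c 5c 8d) = d4
m4: inner = H(59 36 36 36 be fc) = b5; tag = H(33 5c 5c 5c b5) = fc

1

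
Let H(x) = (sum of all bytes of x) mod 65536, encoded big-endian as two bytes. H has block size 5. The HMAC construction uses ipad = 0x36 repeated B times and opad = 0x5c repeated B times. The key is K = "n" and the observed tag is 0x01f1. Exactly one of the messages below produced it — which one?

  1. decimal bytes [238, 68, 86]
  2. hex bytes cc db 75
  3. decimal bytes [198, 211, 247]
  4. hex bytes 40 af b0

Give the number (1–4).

Key "n" = 6e is 1 byte ≤ B = 5; zero-pad to 5 bytes: K' = 6e 00 00 00 00.
K' ⊕ ipad = 58 36 36 36 36; K' ⊕ opad = 32 5c 5c 5c 5c.
m1: inner = H(58 36 36 36 36 ee 44 56) = 02 b8; tag = H(32 5c 5c 5c 5c 02 b8) = 025c
m2: inner = H(58 36 36 36 36 cc db 75) = 03 4c; tag = H(32 5c 5c 5c 5c 03 4c) = 01f1 ← matches
m3: inner = H(58 36 36 36 36 c6 d3 f7) = 03 c0; tag = H(32 5c 5c 5c 5c 03 c0) = 0265
m4: inner = H(58 36 36 36 36 40 af b0) = 02 cf; tag = H(32 5c 5c 5c 5c 02 cf) = 0273

2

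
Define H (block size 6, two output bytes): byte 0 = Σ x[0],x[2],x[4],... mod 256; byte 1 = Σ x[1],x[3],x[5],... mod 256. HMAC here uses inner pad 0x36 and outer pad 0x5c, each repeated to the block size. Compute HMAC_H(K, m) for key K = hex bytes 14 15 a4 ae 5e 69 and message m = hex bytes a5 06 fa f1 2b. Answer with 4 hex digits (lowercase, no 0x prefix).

2881

Key hex bytes 14 15 a4 ae 5e 69 is exactly B = 6 bytes: K' = 14 15 a4 ae 5e 69.
K' ⊕ ipad = 22 23 92 98 68 5f.  K' ⊕ opad = 48 49 f8 f2 02 35.
Inner input = (K'⊕ipad) ∥ m = 22 23 92 98 68 5f ∥ a5 06 fa f1 2b.
Inner hash: even-index sum = 742 mod 256 = 230; odd-index sum = 529 mod 256 = 17 → e6 11.
Outer input = (K'⊕opad) ∥ inner = 48 49 f8 f2 02 35 ∥ e6 11.
Outer hash (tag): even-index sum = 552 mod 256 = 40; odd-index sum = 385 mod 256 = 129 → 28 81.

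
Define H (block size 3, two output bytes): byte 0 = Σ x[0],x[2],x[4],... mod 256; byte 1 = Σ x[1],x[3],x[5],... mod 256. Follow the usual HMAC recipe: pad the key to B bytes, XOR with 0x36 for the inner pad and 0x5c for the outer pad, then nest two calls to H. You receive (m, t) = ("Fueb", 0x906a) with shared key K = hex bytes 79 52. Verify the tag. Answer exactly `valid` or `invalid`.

valid

Key hex bytes 79 52 is 2 bytes ≤ B = 3; zero-pad to 3 bytes: K' = 79 52 00.
K' ⊕ ipad = 4f 64 36; K' ⊕ opad = 25 0e 5c.
Inner hash: even-index sum = 348 mod 256 = 92; odd-index sum = 271 mod 256 = 15 → 5c 0f.
Outer hash (recomputed tag): even-index sum = 144 mod 256 = 144; odd-index sum = 106 mod 256 = 106 → 90 6a.
Recomputed tag = 906a; claimed = 906a → match.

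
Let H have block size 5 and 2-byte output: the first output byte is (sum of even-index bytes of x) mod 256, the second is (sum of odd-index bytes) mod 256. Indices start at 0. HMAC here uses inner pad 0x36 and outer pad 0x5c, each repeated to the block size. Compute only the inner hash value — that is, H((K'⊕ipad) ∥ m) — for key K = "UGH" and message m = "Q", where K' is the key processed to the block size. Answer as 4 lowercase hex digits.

Key "UGH" = 55 47 48 is 3 bytes ≤ B = 5; zero-pad to 5 bytes: K' = 55 47 48 00 00.
K' ⊕ ipad = 63 71 7e 36 36.
Inner input = 63 71 7e 36 36 ∥ 51.
Inner hash: even-index sum = 279 mod 256 = 23; odd-index sum = 248 mod 256 = 248 → 17 f8.

17f8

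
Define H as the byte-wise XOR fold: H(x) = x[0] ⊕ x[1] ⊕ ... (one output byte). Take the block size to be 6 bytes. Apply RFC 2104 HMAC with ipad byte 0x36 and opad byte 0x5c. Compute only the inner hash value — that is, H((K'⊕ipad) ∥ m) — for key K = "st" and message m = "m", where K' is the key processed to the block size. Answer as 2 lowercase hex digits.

Key "st" = 73 74 is 2 bytes ≤ B = 6; zero-pad to 6 bytes: K' = 73 74 00 00 00 00.
K' ⊕ ipad = 45 42 36 36 36 36.
Inner input = 45 42 36 36 36 36 ∥ 6d.
Inner hash: XOR 45⊕42⊕36⊕36⊕36⊕36⊕6d = 6a.

6a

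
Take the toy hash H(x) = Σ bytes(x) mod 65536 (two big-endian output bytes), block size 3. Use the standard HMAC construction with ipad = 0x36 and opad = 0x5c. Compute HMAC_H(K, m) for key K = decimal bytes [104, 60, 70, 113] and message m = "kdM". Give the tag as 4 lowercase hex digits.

Key decimal bytes [104, 60, 70, 113] = 68 3c 46 71 is 4 bytes > B = 3, so hash it first: H(key) = 01 5b, then zero-pad to 3 bytes: K' = 01 5b 00.
K' ⊕ ipad = 37 6d 36.  K' ⊕ opad = 5d 07 5c.
Inner input = (K'⊕ipad) ∥ m = 37 6d 36 ∥ 6b 64 4d.
Inner hash: sum = 55+109+54+107+100+77 = 502 → 01 f6.
Outer input = (K'⊕opad) ∥ inner = 5d 07 5c ∥ 01 f6.
Outer hash (tag): sum = 93+7+92+1+246 = 439 → 01 b7.

01b7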